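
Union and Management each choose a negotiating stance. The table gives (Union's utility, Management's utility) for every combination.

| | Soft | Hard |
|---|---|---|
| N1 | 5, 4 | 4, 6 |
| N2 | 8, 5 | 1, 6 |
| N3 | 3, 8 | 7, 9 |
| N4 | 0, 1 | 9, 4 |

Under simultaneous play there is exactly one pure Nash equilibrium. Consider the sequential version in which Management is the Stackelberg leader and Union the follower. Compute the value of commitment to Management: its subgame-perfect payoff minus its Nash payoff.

Solve by backward induction (Management leads).
- Soft: Union compares 5, 8, 3, 0 and picks N2; Management would get 5.
- Hard: Union compares 4, 1, 7, 9 and picks N4; Management would get 4.
Maximizing over 5, 4, Management chooses Soft. Subgame-perfect outcome: (N2, Soft) with payoffs (8, 5).
Now find the simultaneous Nash equilibrium.
Union's best replies: Soft→N2; Hard→N4.
Management's best replies: N1→Hard; N2→Hard; N3→Hard; N4→Hard.
Only (N4, Hard) has each player best-responding; Nash payoffs (9, 4).
Management's commitment gain: 5 − 4 = 1.

1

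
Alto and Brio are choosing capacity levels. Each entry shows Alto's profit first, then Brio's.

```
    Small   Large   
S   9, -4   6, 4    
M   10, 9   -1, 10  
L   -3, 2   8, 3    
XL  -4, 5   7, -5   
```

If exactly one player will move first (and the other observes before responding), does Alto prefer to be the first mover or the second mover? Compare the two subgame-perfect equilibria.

second

If Alto leads: Brio's best replies are S→Large, M→Large, L→Large, XL→Small; Alto's induced payoffs 6, -1, 8, -4; outcome (L, Large), payoffs (8, 3).
If Brio leads: Alto's best replies are Small→M, Large→L; Brio's induced payoffs 9, 3; outcome (M, Small), payoffs (10, 9).
Alto gets 8 moving first and 10 moving second, so Alto prefers to move second.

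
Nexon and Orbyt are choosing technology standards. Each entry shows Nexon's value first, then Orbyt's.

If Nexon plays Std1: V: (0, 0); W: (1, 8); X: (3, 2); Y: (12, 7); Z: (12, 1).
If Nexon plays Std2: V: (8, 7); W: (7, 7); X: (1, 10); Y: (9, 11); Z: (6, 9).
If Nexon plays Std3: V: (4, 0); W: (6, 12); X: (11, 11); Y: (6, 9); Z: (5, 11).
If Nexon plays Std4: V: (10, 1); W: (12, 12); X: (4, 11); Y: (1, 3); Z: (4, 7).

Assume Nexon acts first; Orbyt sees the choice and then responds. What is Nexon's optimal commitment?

Orbyt best-responds to each possible Nexon move:
- Std1: Orbyt compares 0, 8, 2, 7, 1 and picks W; Nexon would get 1.
- Std2: Orbyt compares 7, 7, 10, 11, 9 and picks Y; Nexon would get 9.
- Std3: Orbyt compares 0, 12, 11, 9, 11 and picks W; Nexon would get 6.
- Std4: Orbyt compares 1, 12, 11, 3, 7 and picks W; Nexon would get 12.
Nexon's induced payoffs are 1, 9, 6, 12, so Nexon commits to Std4. Subgame-perfect outcome: (Std4, W) with payoffs (12, 12).

Std4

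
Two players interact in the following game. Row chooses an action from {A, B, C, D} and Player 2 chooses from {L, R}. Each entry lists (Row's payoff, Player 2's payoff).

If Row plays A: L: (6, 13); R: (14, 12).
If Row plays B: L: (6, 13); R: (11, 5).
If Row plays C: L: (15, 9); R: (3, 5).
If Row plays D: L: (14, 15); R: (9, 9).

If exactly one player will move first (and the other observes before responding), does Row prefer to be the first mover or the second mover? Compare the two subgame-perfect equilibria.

If Row leads: Player 2's best replies are A→L, B→L, C→L, D→L; Row's induced payoffs 6, 6, 15, 14; outcome (C, L), payoffs (15, 9).
If Player 2 leads: Row's best replies are L→C, R→A; Player 2's induced payoffs 9, 12; outcome (A, R), payoffs (14, 12).
Row gets 15 moving first and 14 moving second, so Row prefers to move first.

first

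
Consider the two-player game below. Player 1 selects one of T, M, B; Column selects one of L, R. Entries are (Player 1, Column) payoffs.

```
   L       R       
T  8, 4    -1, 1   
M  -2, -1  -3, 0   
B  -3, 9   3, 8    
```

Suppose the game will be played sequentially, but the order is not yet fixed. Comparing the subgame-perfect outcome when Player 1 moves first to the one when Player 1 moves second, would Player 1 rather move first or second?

first

If Player 1 leads: Column's best replies are T→L, M→R, B→L; Player 1's induced payoffs 8, -3, -3; outcome (T, L), payoffs (8, 4).
If Column leads: Player 1's best replies are L→T, R→B; Column's induced payoffs 4, 8; outcome (B, R), payoffs (3, 8).
Player 1 gets 8 moving first and 3 moving second, so Player 1 prefers to move first.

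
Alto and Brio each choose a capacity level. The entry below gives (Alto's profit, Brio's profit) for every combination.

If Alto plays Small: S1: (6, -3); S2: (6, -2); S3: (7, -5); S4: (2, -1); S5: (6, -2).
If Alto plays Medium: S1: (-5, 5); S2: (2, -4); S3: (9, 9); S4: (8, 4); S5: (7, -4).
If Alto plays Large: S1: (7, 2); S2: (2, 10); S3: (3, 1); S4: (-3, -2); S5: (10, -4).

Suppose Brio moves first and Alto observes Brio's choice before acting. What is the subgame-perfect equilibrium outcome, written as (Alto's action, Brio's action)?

Solve by backward induction (Brio leads).
- S1: Alto compares 6, -5, 7 and picks Large; Brio would get 2.
- S2: Alto compares 6, 2, 2 and picks Small; Brio would get -2.
- S3: Alto compares 7, 9, 3 and picks Medium; Brio would get 9.
- S4: Alto compares 2, 8, -3 and picks Medium; Brio would get 4.
- S5: Alto compares 6, 7, 10 and picks Large; Brio would get -4.
Brio's induced payoffs are 2, -2, 9, 4, -4, so Brio commits to S3. Subgame-perfect outcome: (Medium, S3) with payoffs (9, 9).

(Medium, S3)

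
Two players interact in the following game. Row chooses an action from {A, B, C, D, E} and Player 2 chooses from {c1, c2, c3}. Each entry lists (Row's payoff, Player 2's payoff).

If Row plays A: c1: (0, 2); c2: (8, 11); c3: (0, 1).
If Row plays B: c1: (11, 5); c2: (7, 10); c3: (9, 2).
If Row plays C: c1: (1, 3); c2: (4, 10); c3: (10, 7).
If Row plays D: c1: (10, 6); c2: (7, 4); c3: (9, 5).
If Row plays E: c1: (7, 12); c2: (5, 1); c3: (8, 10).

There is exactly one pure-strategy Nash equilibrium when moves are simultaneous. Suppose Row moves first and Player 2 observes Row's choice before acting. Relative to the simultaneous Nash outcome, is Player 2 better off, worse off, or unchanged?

Backward induction with Row moving first.
- A: BR = c2, leader payoff 8.
- B: BR = c2, leader payoff 7.
- C: BR = c2, leader payoff 4.
- D: BR = c1, leader payoff 10.
- E: BR = c1, leader payoff 7.
Row's induced payoffs are 8, 7, 4, 10, 7, so Row commits to D. Subgame-perfect outcome: (D, c1) with payoffs (10, 6).
Under simultaneous play:
Row's best replies: c1→B; c2→A; c3→C.
Player 2's best replies: A→c2; B→c2; C→c2; D→c1; E→c1.
Only (A, c2) has each player best-responding; Nash payoffs (8, 11).
Player 2 earns 6 sequentially versus 11 at the Nash outcome: worse off.

worse off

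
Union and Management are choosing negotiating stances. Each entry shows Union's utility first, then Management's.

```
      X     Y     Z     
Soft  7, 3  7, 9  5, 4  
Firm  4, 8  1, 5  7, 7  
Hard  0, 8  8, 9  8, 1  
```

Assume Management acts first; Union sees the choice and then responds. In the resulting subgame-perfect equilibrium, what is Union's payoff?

8

Work backward from Union's decision.
- X: Union compares 7, 4, 0 and picks Soft; Management would get 3.
- Y: Union compares 7, 1, 8 and picks Hard; Management would get 9.
- Z: Union compares 5, 7, 8 and picks Hard; Management would get 1.
Management's induced payoffs are 3, 9, 1, so Management commits to Y. Subgame-perfect outcome: (Hard, Y) with payoffs (8, 9).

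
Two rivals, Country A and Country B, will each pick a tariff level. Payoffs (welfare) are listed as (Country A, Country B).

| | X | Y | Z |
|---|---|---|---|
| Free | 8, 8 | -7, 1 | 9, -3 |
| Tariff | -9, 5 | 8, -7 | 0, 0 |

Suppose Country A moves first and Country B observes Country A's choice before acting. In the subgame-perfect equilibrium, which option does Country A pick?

Free

Country B best-responds to each possible Country A move:
- Free: BR = X, leader payoff 8.
- Tariff: BR = X, leader payoff -9.
Maximizing over 8, -9, Country A chooses Free. Subgame-perfect outcome: (Free, X) with payoffs (8, 8).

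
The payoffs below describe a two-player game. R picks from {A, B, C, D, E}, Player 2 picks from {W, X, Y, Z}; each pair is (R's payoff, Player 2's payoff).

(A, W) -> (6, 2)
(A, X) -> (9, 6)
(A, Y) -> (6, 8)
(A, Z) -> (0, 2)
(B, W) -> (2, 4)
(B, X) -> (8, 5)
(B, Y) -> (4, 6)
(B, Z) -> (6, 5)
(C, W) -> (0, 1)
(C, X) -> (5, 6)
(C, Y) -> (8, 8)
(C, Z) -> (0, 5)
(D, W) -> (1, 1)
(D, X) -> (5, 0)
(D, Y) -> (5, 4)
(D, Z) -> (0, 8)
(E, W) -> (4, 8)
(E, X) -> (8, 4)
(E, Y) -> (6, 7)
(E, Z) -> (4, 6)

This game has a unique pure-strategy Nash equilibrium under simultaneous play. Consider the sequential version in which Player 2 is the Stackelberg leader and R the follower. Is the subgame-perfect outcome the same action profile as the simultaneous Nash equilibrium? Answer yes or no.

yes

R best-responds to each possible Player 2 move:
- W: R compares 6, 2, 0, 1, 4 and picks A; Player 2 would get 2.
- X: R compares 9, 8, 5, 5, 8 and picks A; Player 2 would get 6.
- Y: R compares 6, 4, 8, 5, 6 and picks C; Player 2 would get 8.
- Z: R compares 0, 6, 0, 0, 4 and picks B; Player 2 would get 5.
Maximizing over 2, 6, 8, 5, Player 2 chooses Y. Subgame-perfect outcome: (C, Y) with payoffs (8, 8).
Under simultaneous play:
R's best replies: W→A; X→A; Y→C; Z→B.
Player 2's best replies: A→Y; B→Y; C→Y; D→Z; E→W.
The unique mutual best reply is (C, Y), giving (8, 8).
Sequential outcome (C, Y) coincides with the Nash profile (C, Y).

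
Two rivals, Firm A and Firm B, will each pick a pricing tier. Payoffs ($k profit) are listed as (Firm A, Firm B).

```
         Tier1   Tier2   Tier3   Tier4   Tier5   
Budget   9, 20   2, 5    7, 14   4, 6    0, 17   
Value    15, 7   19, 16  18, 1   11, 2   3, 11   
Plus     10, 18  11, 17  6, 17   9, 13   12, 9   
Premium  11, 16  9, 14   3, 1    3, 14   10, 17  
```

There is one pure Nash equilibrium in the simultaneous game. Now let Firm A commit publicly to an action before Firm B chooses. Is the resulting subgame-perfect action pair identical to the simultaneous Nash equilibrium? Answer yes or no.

Solve by backward induction (Firm A leads).
- Budget: Firm B compares 20, 5, 14, 6, 17 and picks Tier1; Firm A would get 9.
- Value: Firm B compares 7, 16, 1, 2, 11 and picks Tier2; Firm A would get 19.
- Plus: Firm B compares 18, 17, 17, 13, 9 and picks Tier1; Firm A would get 10.
- Premium: Firm B compares 16, 14, 1, 14, 17 and picks Tier5; Firm A would get 10.
Maximizing over 9, 19, 10, 10, Firm A chooses Value. Subgame-perfect outcome: (Value, Tier2) with payoffs (19, 16).
For the simultaneous game, intersect best replies.
Firm A's best replies: Tier1→Value; Tier2→Value; Tier3→Value; Tier4→Value; Tier5→Plus.
Firm B's best replies: Budget→Tier1; Value→Tier2; Plus→Tier1; Premium→Tier5.
The unique mutual best reply is (Value, Tier2), giving (19, 16).
Sequential outcome (Value, Tier2) coincides with the Nash profile (Value, Tier2).

yes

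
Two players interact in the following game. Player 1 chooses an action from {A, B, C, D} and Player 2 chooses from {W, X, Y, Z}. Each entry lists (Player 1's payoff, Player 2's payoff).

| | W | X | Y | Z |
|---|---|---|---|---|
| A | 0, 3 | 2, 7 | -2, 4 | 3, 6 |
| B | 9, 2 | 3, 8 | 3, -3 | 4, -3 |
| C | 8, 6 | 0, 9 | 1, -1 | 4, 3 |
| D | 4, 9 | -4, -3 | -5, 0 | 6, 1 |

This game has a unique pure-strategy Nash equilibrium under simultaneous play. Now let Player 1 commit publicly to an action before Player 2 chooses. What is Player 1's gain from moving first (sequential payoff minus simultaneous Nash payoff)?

Solve by backward induction (Player 1 leads).
- A → Player 2 plays X (best of 3, 7, 4, 6); Player 1 gets 2.
- B → Player 2 plays X (best of 2, 8, -3, -3); Player 1 gets 3.
- C → Player 2 plays X (best of 6, 9, -1, 3); Player 1 gets 0.
- D → Player 2 plays W (best of 9, -3, 0, 1); Player 1 gets 4.
Player 1's induced payoffs are 2, 3, 0, 4, so Player 1 commits to D. Subgame-perfect outcome: (D, W) with payoffs (4, 9).
Under simultaneous play:
Player 1's best replies: W→B; X→B; Y→B; Z→D.
Player 2's best replies: A→X; B→X; C→X; D→W.
Only (B, X) has each player best-responding; Nash payoffs (3, 8).
Player 1's commitment gain: 4 − 3 = 1.

1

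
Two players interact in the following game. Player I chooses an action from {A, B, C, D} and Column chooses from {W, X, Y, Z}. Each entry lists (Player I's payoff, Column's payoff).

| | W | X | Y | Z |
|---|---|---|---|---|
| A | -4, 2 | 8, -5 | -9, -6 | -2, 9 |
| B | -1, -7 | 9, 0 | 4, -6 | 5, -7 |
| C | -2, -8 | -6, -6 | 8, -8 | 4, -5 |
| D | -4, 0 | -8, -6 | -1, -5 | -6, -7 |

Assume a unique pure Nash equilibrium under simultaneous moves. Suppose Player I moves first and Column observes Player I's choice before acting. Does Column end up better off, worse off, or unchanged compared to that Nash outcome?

Solve by backward induction (Player I leads).
- A: BR = Z, leader payoff -2.
- B: BR = X, leader payoff 9.
- C: BR = Z, leader payoff 4.
- D: BR = W, leader payoff -4.
Player I's induced payoffs are -2, 9, 4, -4, so Player I commits to B. Subgame-perfect outcome: (B, X) with payoffs (9, 0).
For the simultaneous game, intersect best replies.
Player I's best replies: W→B; X→B; Y→C; Z→B.
Column's best replies: A→Z; B→X; C→Z; D→W.
Only (B, X) has each player best-responding; Nash payoffs (9, 0).
Column earns 0 sequentially versus 0 at the Nash outcome: unchanged.

unchanged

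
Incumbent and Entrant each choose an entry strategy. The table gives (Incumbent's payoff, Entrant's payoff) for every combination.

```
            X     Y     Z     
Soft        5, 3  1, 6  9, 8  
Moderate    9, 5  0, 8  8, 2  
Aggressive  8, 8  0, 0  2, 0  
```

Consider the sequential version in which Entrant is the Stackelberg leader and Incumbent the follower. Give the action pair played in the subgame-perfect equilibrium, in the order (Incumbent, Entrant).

(Soft, Z)

Incumbent best-responds to each possible Entrant move:
- X: BR = Moderate, leader payoff 5.
- Y: BR = Soft, leader payoff 6.
- Z: BR = Soft, leader payoff 8.
Entrant's induced payoffs are 5, 6, 8, so Entrant commits to Z. Subgame-perfect outcome: (Soft, Z) with payoffs (9, 8).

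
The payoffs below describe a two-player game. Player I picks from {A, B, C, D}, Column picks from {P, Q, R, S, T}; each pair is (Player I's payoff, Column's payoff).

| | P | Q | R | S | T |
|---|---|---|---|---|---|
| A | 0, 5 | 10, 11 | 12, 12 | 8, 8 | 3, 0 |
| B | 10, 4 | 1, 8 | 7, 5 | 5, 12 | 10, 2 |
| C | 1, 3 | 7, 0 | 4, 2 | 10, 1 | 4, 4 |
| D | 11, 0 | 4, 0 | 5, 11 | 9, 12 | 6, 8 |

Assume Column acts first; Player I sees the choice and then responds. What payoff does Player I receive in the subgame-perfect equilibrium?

Work backward from Player I's decision.
- P: Player I compares 0, 10, 1, 11 and picks D; Column would get 0.
- Q: Player I compares 10, 1, 7, 4 and picks A; Column would get 11.
- R: Player I compares 12, 7, 4, 5 and picks A; Column would get 12.
- S: Player I compares 8, 5, 10, 9 and picks C; Column would get 1.
- T: Player I compares 3, 10, 4, 6 and picks B; Column would get 2.
Among 0, 11, 12, 1, 2, the best is 12 at R. Subgame-perfect outcome: (A, R) with payoffs (12, 12).

12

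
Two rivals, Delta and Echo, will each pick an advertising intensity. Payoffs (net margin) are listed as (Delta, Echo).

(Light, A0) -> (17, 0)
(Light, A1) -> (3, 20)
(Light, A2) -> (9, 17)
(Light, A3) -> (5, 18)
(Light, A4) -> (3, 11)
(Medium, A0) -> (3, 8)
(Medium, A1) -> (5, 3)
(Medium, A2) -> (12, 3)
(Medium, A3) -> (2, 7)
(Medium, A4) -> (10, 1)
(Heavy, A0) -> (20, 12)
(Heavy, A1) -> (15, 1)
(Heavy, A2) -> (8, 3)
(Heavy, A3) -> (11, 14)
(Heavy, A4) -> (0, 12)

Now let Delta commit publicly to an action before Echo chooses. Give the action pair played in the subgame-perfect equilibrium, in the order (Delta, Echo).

(Heavy, A3)

Echo best-responds to each possible Delta move:
- Light: BR = A1, leader payoff 3.
- Medium: BR = A0, leader payoff 3.
- Heavy: BR = A3, leader payoff 11.
Maximizing over 3, 3, 11, Delta chooses Heavy. Subgame-perfect outcome: (Heavy, A3) with payoffs (11, 14).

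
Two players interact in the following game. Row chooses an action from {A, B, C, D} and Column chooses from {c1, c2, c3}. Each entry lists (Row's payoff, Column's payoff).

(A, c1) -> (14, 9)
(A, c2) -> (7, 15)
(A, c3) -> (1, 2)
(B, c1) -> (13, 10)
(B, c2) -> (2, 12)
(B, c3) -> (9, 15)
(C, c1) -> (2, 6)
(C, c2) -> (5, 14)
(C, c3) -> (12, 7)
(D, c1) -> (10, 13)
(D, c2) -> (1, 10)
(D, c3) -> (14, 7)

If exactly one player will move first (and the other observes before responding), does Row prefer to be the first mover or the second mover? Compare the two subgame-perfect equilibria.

If Row leads: Column's best replies are A→c2, B→c3, C→c2, D→c1; Row's induced payoffs 7, 9, 5, 10; outcome (D, c1), payoffs (10, 13).
If Column leads: Row's best replies are c1→A, c2→A, c3→D; Column's induced payoffs 9, 15, 7; outcome (A, c2), payoffs (7, 15).
Row gets 10 moving first and 7 moving second, so Row prefers to move first.

first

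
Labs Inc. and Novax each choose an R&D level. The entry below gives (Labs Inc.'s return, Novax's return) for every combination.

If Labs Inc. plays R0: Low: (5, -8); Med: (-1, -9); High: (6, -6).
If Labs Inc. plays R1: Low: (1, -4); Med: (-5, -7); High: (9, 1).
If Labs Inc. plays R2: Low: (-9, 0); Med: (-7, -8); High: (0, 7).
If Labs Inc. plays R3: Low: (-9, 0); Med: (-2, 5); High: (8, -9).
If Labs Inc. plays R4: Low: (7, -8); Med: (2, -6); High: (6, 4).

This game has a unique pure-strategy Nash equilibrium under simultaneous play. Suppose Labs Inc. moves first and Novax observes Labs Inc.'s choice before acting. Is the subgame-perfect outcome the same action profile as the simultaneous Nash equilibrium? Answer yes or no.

Backward induction with Labs Inc. moving first.
- R0: Novax compares -8, -9, -6 and picks High; Labs Inc. would get 6.
- R1: Novax compares -4, -7, 1 and picks High; Labs Inc. would get 9.
- R2: Novax compares 0, -8, 7 and picks High; Labs Inc. would get 0.
- R3: Novax compares 0, 5, -9 and picks Med; Labs Inc. would get -2.
- R4: Novax compares -8, -6, 4 and picks High; Labs Inc. would get 6.
Among 6, 9, 0, -2, 6, the best is 9 at R1. Subgame-perfect outcome: (R1, High) with payoffs (9, 1).
For the simultaneous game, intersect best replies.
Labs Inc.'s best replies: Low→R4; Med→R4; High→R1.
Novax's best replies: R0→High; R1→High; R2→High; R3→Med; R4→High.
The unique mutual best reply is (R1, High), giving (9, 1).
Sequential outcome (R1, High) coincides with the Nash profile (R1, High).

yes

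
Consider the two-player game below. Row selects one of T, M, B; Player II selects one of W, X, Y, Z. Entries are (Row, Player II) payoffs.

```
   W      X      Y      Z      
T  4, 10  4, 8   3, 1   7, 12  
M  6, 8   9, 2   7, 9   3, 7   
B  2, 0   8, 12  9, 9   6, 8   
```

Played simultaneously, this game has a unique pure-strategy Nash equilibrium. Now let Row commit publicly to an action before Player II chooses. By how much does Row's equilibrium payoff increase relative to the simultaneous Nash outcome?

Work backward from Player II's decision.
- T: Player II compares 10, 8, 1, 12 and picks Z; Row would get 7.
- M: Player II compares 8, 2, 9, 7 and picks Y; Row would get 7.
- B: Player II compares 0, 12, 9, 8 and picks X; Row would get 8.
Among 7, 7, 8, the best is 8 at B. Subgame-perfect outcome: (B, X) with payoffs (8, 12).
For the simultaneous game, intersect best replies.
Row's best replies: W→M; X→M; Y→B; Z→T.
Player II's best replies: T→Z; M→Y; B→X.
Only (T, Z) has each player best-responding; Nash payoffs (7, 12).
Row's commitment gain: 8 − 7 = 1.

1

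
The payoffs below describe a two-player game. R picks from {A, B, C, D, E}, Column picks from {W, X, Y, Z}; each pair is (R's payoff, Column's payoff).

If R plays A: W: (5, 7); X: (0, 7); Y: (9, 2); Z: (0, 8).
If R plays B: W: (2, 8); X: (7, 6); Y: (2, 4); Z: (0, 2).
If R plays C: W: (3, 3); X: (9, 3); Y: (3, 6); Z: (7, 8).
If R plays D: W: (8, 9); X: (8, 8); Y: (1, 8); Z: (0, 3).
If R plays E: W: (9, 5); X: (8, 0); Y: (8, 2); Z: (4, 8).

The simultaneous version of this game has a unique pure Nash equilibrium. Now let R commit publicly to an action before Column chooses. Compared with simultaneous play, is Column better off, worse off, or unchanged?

better off

Column best-responds to each possible R move:
- A: Column compares 7, 7, 2, 8 and picks Z; R would get 0.
- B: Column compares 8, 6, 4, 2 and picks W; R would get 2.
- C: Column compares 3, 3, 6, 8 and picks Z; R would get 7.
- D: Column compares 9, 8, 8, 3 and picks W; R would get 8.
- E: Column compares 5, 0, 2, 8 and picks Z; R would get 4.
Among 0, 2, 7, 8, 4, the best is 8 at D. Subgame-perfect outcome: (D, W) with payoffs (8, 9).
For the simultaneous game, intersect best replies.
R's best replies: W→E; X→C; Y→A; Z→C.
Column's best replies: A→Z; B→W; C→Z; D→W; E→Z.
The unique mutual best reply is (C, Z), giving (7, 8).
Column earns 9 sequentially versus 8 at the Nash outcome: better off.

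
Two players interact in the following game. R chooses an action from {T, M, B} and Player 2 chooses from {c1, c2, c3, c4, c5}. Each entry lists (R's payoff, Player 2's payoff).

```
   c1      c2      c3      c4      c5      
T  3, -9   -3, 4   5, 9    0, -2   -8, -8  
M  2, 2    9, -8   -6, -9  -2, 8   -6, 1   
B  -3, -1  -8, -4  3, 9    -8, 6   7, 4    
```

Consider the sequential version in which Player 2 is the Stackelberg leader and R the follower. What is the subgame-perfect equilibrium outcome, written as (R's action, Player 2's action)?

(T, c3)

Solve by backward induction (Player 2 leads).
- c1: R compares 3, 2, -3 and picks T; Player 2 would get -9.
- c2: R compares -3, 9, -8 and picks M; Player 2 would get -8.
- c3: R compares 5, -6, 3 and picks T; Player 2 would get 9.
- c4: R compares 0, -2, -8 and picks T; Player 2 would get -2.
- c5: R compares -8, -6, 7 and picks B; Player 2 would get 4.
Among -9, -8, 9, -2, 4, the best is 9 at c3. Subgame-perfect outcome: (T, c3) with payoffs (5, 9).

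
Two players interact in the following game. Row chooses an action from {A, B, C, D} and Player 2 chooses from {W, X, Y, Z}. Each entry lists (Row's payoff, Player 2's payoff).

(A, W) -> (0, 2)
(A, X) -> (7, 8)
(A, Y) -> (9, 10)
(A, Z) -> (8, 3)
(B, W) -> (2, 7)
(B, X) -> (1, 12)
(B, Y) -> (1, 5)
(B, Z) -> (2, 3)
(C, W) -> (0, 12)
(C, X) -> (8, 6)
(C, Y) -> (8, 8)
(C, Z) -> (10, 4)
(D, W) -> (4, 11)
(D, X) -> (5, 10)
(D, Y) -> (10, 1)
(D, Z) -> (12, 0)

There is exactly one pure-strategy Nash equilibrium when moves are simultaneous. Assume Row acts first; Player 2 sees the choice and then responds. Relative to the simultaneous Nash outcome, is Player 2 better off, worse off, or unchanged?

Player 2 best-responds to each possible Row move:
- A: BR = Y, leader payoff 9.
- B: BR = X, leader payoff 1.
- C: BR = W, leader payoff 0.
- D: BR = W, leader payoff 4.
Row's induced payoffs are 9, 1, 0, 4, so Row commits to A. Subgame-perfect outcome: (A, Y) with payoffs (9, 10).
Now find the simultaneous Nash equilibrium.
Row's best replies: W→D; X→C; Y→D; Z→D.
Player 2's best replies: A→Y; B→X; C→W; D→W.
Only (D, W) has each player best-responding; Nash payoffs (4, 11).
Player 2 earns 10 sequentially versus 11 at the Nash outcome: worse off.

worse off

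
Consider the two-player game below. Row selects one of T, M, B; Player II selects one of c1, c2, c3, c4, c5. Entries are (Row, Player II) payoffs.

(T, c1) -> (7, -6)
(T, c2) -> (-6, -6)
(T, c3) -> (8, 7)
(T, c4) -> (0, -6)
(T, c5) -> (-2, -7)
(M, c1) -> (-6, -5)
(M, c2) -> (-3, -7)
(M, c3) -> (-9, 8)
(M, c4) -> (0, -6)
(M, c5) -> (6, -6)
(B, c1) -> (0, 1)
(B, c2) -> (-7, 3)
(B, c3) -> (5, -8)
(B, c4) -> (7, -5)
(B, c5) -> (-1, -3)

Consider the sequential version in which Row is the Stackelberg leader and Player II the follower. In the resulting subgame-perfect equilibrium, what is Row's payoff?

8

Player II best-responds to each possible Row move:
- T: BR = c3, leader payoff 8.
- M: BR = c3, leader payoff -9.
- B: BR = c2, leader payoff -7.
Among 8, -9, -7, the best is 8 at T. Subgame-perfect outcome: (T, c3) with payoffs (8, 7).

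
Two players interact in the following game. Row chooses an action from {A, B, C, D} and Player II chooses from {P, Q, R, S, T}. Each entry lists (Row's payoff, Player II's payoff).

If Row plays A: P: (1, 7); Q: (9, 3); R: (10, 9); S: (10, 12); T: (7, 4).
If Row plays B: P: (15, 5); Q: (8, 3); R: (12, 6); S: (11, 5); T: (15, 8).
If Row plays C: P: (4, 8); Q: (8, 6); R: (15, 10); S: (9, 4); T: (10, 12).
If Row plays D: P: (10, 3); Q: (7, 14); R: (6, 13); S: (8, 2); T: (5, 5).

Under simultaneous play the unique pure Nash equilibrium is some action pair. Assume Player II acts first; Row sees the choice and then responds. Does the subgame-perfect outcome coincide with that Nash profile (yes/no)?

Backward induction with Player II moving first.
- P: Row compares 1, 15, 4, 10 and picks B; Player II would get 5.
- Q: Row compares 9, 8, 8, 7 and picks A; Player II would get 3.
- R: Row compares 10, 12, 15, 6 and picks C; Player II would get 10.
- S: Row compares 10, 11, 9, 8 and picks B; Player II would get 5.
- T: Row compares 7, 15, 10, 5 and picks B; Player II would get 8.
Maximizing over 5, 3, 10, 5, 8, Player II chooses R. Subgame-perfect outcome: (C, R) with payoffs (15, 10).
For the simultaneous game, intersect best replies.
Row's best replies: P→B; Q→A; R→C; S→B; T→B.
Player II's best replies: A→S; B→T; C→T; D→Q.
Only (B, T) has each player best-responding; Nash payoffs (15, 8).
Sequential outcome (C, R) differs from the Nash profile (B, T).

no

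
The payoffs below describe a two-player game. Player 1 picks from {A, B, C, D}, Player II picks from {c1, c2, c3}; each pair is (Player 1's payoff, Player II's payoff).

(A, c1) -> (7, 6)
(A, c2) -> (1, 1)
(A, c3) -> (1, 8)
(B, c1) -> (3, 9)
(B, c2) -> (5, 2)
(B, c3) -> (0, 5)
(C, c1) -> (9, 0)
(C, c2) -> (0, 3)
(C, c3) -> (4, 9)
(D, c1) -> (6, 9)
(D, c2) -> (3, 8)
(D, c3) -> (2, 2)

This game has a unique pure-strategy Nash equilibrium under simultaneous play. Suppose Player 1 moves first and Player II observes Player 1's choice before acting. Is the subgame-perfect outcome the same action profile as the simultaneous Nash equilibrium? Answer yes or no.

no

Work backward from Player II's decision.
- A → Player II plays c3 (best of 6, 1, 8); Player 1 gets 1.
- B → Player II plays c1 (best of 9, 2, 5); Player 1 gets 3.
- C → Player II plays c3 (best of 0, 3, 9); Player 1 gets 4.
- D → Player II plays c1 (best of 9, 8, 2); Player 1 gets 6.
Among 1, 3, 4, 6, the best is 6 at D. Subgame-perfect outcome: (D, c1) with payoffs (6, 9).
Now find the simultaneous Nash equilibrium.
Player 1's best replies: c1→C; c2→B; c3→C.
Player II's best replies: A→c3; B→c1; C→c3; D→c1.
Only (C, c3) has each player best-responding; Nash payoffs (4, 9).
Sequential outcome (D, c1) differs from the Nash profile (C, c3).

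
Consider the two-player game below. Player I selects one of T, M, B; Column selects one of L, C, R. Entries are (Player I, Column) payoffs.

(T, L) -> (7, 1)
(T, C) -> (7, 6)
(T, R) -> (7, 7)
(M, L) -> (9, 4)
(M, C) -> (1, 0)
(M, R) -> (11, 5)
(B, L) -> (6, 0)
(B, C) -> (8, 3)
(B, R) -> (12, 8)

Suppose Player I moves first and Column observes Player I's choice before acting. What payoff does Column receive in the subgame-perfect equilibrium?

8

Column best-responds to each possible Player I move:
- T → Column plays R (best of 1, 6, 7); Player I gets 7.
- M → Column plays R (best of 4, 0, 5); Player I gets 11.
- B → Column plays R (best of 0, 3, 8); Player I gets 12.
Player I's induced payoffs are 7, 11, 12, so Player I commits to B. Subgame-perfect outcome: (B, R) with payoffs (12, 8).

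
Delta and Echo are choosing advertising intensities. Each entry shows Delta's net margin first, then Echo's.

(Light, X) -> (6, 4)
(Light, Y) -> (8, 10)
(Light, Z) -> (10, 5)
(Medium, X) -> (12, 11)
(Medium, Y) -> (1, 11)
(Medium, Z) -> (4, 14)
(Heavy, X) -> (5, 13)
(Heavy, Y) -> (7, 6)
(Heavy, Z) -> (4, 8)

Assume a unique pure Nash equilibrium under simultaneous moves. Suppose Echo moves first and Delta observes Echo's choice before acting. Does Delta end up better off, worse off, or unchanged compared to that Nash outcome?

better off

Backward induction with Echo moving first.
- X → Delta plays Medium (best of 6, 12, 5); Echo gets 11.
- Y → Delta plays Light (best of 8, 1, 7); Echo gets 10.
- Z → Delta plays Light (best of 10, 4, 4); Echo gets 5.
Maximizing over 11, 10, 5, Echo chooses X. Subgame-perfect outcome: (Medium, X) with payoffs (12, 11).
Now find the simultaneous Nash equilibrium.
Delta's best replies: X→Medium; Y→Light; Z→Light.
Echo's best replies: Light→Y; Medium→Z; Heavy→X.
The unique mutual best reply is (Light, Y), giving (8, 10).
Delta earns 12 sequentially versus 8 at the Nash outcome: better off.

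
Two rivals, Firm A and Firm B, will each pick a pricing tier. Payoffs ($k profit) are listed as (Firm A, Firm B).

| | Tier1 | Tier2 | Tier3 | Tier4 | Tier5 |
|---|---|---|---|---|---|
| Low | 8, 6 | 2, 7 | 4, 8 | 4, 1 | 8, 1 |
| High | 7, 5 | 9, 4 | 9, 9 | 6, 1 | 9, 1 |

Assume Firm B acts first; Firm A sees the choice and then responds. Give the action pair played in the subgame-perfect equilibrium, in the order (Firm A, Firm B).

(High, Tier3)

Work backward from Firm A's decision.
- Tier1: Firm A compares 8, 7 and picks Low; Firm B would get 6.
- Tier2: Firm A compares 2, 9 and picks High; Firm B would get 4.
- Tier3: Firm A compares 4, 9 and picks High; Firm B would get 9.
- Tier4: Firm A compares 4, 6 and picks High; Firm B would get 1.
- Tier5: Firm A compares 8, 9 and picks High; Firm B would get 1.
Firm B's induced payoffs are 6, 4, 9, 1, 1, so Firm B commits to Tier3. Subgame-perfect outcome: (High, Tier3) with payoffs (9, 9).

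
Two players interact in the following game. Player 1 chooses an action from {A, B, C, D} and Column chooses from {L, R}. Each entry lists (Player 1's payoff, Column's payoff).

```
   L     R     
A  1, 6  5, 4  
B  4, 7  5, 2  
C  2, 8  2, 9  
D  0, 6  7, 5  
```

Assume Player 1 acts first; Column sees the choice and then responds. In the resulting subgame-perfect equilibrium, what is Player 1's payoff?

4

Column best-responds to each possible Player 1 move:
- A → Column plays L (best of 6, 4); Player 1 gets 1.
- B → Column plays L (best of 7, 2); Player 1 gets 4.
- C → Column plays R (best of 8, 9); Player 1 gets 2.
- D → Column plays L (best of 6, 5); Player 1 gets 0.
Player 1's induced payoffs are 1, 4, 2, 0, so Player 1 commits to B. Subgame-perfect outcome: (B, L) with payoffs (4, 7).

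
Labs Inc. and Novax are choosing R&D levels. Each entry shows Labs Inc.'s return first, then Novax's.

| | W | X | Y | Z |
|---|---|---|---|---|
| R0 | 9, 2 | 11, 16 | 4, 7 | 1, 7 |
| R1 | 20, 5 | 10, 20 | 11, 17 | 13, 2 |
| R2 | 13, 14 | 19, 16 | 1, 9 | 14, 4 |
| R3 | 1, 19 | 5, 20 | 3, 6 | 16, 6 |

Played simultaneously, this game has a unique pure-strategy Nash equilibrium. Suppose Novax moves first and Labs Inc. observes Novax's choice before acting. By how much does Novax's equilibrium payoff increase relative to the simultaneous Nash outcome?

Work backward from Labs Inc.'s decision.
- W → Labs Inc. plays R1 (best of 9, 20, 13, 1); Novax gets 5.
- X → Labs Inc. plays R2 (best of 11, 10, 19, 5); Novax gets 16.
- Y → Labs Inc. plays R1 (best of 4, 11, 1, 3); Novax gets 17.
- Z → Labs Inc. plays R3 (best of 1, 13, 14, 16); Novax gets 6.
Among 5, 16, 17, 6, the best is 17 at Y. Subgame-perfect outcome: (R1, Y) with payoffs (11, 17).
Now find the simultaneous Nash equilibrium.
Labs Inc.'s best replies: W→R1; X→R2; Y→R1; Z→R3.
Novax's best replies: R0→X; R1→X; R2→X; R3→X.
The unique mutual best reply is (R2, X), giving (19, 16).
Novax's commitment gain: 17 − 16 = 1.

1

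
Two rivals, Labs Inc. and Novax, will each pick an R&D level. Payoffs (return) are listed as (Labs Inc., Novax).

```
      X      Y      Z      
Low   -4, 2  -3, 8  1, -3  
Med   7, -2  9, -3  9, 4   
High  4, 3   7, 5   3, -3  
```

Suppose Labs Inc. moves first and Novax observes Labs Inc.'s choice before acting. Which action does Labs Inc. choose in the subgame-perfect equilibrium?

Med

Work backward from Novax's decision.
- Low: Novax compares 2, 8, -3 and picks Y; Labs Inc. would get -3.
- Med: Novax compares -2, -3, 4 and picks Z; Labs Inc. would get 9.
- High: Novax compares 3, 5, -3 and picks Y; Labs Inc. would get 7.
Labs Inc.'s induced payoffs are -3, 9, 7, so Labs Inc. commits to Med. Subgame-perfect outcome: (Med, Z) with payoffs (9, 4).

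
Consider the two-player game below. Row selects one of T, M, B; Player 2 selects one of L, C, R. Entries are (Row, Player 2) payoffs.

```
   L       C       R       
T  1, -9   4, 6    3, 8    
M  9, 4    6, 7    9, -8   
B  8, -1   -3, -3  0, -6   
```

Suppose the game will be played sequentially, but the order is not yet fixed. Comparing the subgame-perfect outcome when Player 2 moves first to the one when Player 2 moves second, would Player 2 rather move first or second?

If Row leads: Player 2's best replies are T→R, M→C, B→L; Row's induced payoffs 3, 6, 8; outcome (B, L), payoffs (8, -1).
If Player 2 leads: Row's best replies are L→M, C→M, R→M; Player 2's induced payoffs 4, 7, -8; outcome (M, C), payoffs (6, 7).
Player 2 gets 7 moving first and -1 moving second, so Player 2 prefers to move first.

first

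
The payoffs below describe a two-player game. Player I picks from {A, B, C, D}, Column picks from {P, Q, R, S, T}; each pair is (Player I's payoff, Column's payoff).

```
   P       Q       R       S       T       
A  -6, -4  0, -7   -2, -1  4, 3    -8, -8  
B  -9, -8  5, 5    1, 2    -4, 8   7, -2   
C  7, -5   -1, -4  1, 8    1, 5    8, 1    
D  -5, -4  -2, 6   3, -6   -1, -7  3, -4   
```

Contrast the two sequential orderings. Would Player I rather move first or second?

second

If Player I leads: Column's best replies are A→S, B→S, C→R, D→Q; Player I's induced payoffs 4, -4, 1, -2; outcome (A, S), payoffs (4, 3).
If Column leads: Player I's best replies are P→C, Q→B, R→D, S→A, T→C; Column's induced payoffs -5, 5, -6, 3, 1; outcome (B, Q), payoffs (5, 5).
Player I gets 4 moving first and 5 moving second, so Player I prefers to move second.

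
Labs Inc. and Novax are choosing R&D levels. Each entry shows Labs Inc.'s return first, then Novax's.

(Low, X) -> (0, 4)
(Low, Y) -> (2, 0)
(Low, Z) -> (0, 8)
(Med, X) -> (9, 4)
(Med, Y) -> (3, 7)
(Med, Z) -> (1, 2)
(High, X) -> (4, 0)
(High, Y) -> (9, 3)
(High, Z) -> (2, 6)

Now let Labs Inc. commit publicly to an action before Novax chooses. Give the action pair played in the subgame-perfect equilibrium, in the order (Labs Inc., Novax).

(Med, Y)

Solve by backward induction (Labs Inc. leads).
- Low: BR = Z, leader payoff 0.
- Med: BR = Y, leader payoff 3.
- High: BR = Z, leader payoff 2.
Labs Inc.'s induced payoffs are 0, 3, 2, so Labs Inc. commits to Med. Subgame-perfect outcome: (Med, Y) with payoffs (3, 7).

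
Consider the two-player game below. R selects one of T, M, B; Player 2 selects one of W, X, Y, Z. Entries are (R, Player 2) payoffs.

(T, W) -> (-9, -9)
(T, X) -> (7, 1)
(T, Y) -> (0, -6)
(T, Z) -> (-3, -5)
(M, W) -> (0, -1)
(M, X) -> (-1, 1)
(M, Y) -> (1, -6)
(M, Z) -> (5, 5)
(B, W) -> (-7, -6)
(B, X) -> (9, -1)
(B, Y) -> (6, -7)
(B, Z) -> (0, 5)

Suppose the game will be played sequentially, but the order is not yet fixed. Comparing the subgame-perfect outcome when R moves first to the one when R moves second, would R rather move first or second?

first

If R leads: Player 2's best replies are T→X, M→Z, B→Z; R's induced payoffs 7, 5, 0; outcome (T, X), payoffs (7, 1).
If Player 2 leads: R's best replies are W→M, X→B, Y→B, Z→M; Player 2's induced payoffs -1, -1, -7, 5; outcome (M, Z), payoffs (5, 5).
R gets 7 moving first and 5 moving second, so R prefers to move first.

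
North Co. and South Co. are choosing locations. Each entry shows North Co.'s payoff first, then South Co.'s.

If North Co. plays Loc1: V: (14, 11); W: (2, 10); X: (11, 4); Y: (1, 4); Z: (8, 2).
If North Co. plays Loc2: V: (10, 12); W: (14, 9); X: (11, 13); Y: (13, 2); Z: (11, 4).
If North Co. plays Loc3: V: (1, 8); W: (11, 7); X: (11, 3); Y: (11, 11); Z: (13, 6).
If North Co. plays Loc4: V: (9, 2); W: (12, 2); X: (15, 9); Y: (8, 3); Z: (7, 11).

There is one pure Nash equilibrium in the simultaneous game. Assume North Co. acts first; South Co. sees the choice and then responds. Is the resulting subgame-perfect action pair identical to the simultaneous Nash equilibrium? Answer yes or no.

yes

Solve by backward induction (North Co. leads).
- Loc1: BR = V, leader payoff 14.
- Loc2: BR = X, leader payoff 11.
- Loc3: BR = Y, leader payoff 11.
- Loc4: BR = Z, leader payoff 7.
Among 14, 11, 11, 7, the best is 14 at Loc1. Subgame-perfect outcome: (Loc1, V) with payoffs (14, 11).
Now find the simultaneous Nash equilibrium.
North Co.'s best replies: V→Loc1; W→Loc2; X→Loc4; Y→Loc2; Z→Loc3.
South Co.'s best replies: Loc1→V; Loc2→X; Loc3→Y; Loc4→Z.
Only (Loc1, V) has each player best-responding; Nash payoffs (14, 11).
Sequential outcome (Loc1, V) coincides with the Nash profile (Loc1, V).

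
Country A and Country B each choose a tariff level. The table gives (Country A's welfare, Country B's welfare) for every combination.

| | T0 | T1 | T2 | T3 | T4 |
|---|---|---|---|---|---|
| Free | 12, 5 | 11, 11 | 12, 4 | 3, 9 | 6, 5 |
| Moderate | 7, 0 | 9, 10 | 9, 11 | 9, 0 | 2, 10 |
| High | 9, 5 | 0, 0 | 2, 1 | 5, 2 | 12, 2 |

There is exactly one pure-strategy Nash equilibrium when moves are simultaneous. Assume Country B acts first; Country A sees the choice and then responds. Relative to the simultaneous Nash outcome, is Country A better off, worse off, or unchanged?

unchanged

Solve by backward induction (Country B leads).
- T0 → Country A plays Free (best of 12, 7, 9); Country B gets 5.
- T1 → Country A plays Free (best of 11, 9, 0); Country B gets 11.
- T2 → Country A plays Free (best of 12, 9, 2); Country B gets 4.
- T3 → Country A plays Moderate (best of 3, 9, 5); Country B gets 0.
- T4 → Country A plays High (best of 6, 2, 12); Country B gets 2.
Country B's induced payoffs are 5, 11, 4, 0, 2, so Country B commits to T1. Subgame-perfect outcome: (Free, T1) with payoffs (11, 11).
For the simultaneous game, intersect best replies.
Country A's best replies: T0→Free; T1→Free; T2→Free; T3→Moderate; T4→High.
Country B's best replies: Free→T1; Moderate→T2; High→T0.
Only (Free, T1) has each player best-responding; Nash payoffs (11, 11).
Country A earns 11 sequentially versus 11 at the Nash outcome: unchanged.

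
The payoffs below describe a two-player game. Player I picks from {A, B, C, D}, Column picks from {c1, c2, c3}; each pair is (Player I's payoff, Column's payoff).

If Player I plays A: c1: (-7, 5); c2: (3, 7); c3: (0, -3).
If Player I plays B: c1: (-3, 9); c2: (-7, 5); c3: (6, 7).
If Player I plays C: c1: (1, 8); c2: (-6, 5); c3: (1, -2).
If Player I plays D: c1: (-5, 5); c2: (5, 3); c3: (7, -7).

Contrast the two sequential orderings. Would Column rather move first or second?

If Player I leads: Column's best replies are A→c2, B→c1, C→c1, D→c1; Player I's induced payoffs 3, -3, 1, -5; outcome (A, c2), payoffs (3, 7).
If Column leads: Player I's best replies are c1→C, c2→D, c3→D; Column's induced payoffs 8, 3, -7; outcome (C, c1), payoffs (1, 8).
Column gets 8 moving first and 7 moving second, so Column prefers to move first.

first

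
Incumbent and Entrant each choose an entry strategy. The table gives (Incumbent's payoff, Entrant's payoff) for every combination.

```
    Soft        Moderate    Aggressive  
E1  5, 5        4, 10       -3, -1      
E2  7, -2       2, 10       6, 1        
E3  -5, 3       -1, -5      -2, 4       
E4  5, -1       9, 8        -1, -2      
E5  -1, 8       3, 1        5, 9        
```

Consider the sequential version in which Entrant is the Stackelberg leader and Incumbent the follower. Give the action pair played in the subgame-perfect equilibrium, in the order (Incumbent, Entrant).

Solve by backward induction (Entrant leads).
- Soft: Incumbent compares 5, 7, -5, 5, -1 and picks E2; Entrant would get -2.
- Moderate: Incumbent compares 4, 2, -1, 9, 3 and picks E4; Entrant would get 8.
- Aggressive: Incumbent compares -3, 6, -2, -1, 5 and picks E2; Entrant would get 1.
Among -2, 8, 1, the best is 8 at Moderate. Subgame-perfect outcome: (E4, Moderate) with payoffs (9, 8).

(E4, Moderate)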